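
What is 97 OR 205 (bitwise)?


0b1100001 | 0b11001101 = 0b11101101 = 237

237


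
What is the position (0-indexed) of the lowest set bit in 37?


0b100101. Lowest set bit at position 0

0


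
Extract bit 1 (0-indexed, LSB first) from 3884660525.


0b11100111100010110011011100101101, position 1 = 0

0


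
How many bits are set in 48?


0b110000 has 2 set bits

2


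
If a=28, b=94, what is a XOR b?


28 ^ 94 = 66

66


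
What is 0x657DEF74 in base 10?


657DEF74 hex = 1702752116 decimal

1702752116


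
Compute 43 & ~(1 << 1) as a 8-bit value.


43 & ~(1 << 1) = 41

41


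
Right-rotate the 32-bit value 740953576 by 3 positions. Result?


Rotate 0b101100001010100000110111101000 right by 3 (32-bit) = 0b101100001010100000110111101 = 92619197

92619197


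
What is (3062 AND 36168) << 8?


Step 1: 3062 & 36168 = 2368
Step 2: 2368 << 8 = 606208

606208


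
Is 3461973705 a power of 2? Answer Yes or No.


0b11001110010110011000011011001001. Multiple bits set => No

No


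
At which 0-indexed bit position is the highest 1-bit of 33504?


0b1000001011100000. Highest set bit at position 15

15


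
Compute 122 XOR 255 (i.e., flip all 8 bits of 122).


122 ^ 255 = 133

133


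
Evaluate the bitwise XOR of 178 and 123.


0b10110010 ^ 0b1111011 = 0b11001001 = 201

201


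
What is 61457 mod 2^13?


61457 & 8191 = 4113

4113


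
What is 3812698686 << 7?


0b11100011010000010010101000111110 << 7 = 0b111000110100000100101010001111100000000 = 488025431808

488025431808


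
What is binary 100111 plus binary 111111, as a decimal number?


100111 + 111111 = 1100110 = 102

102


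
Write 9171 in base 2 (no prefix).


9171 = 10001111010011 in binary

10001111010011


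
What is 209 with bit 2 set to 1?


209 | (1 << 2) = 209 | 4 = 213

213


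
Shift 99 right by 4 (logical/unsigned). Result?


0b1100011 >> 4 = 0b110 = 6

6


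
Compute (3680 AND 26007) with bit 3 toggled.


Step 1: 3680 & 26007 = 1024
Step 2: 1024 ^ (1 << 3) = 1024 ^ 8 = 1032

1032


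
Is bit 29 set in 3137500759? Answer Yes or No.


0b10111011000000100111011001010111, bit 29 = 1. Yes

Yes


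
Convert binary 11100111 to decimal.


11100111 in decimal = 231

231


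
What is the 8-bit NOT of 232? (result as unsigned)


~0b11101000 = 0b10111 = 23 (8-bit unsigned)

23


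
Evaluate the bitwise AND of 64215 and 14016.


0b1111101011010111 & 0b11011011000000 = 0b11001011000000 = 12992

12992


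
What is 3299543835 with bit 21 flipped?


3299543835 ^ (1 << 21) = 3299543835 ^ 2097152 = 3297446683

3297446683


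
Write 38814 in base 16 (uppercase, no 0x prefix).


38814 = 979E hex

979E


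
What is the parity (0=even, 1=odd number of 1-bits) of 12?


0b1100 has 2 ones => parity 0

0


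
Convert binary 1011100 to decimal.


1011100 in decimal = 92

92


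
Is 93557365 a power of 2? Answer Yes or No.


0b101100100111001001001110101. Multiple bits set => No

No


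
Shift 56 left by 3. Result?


0b111000 << 3 = 0b111000000 = 448

448


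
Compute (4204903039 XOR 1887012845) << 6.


Step 1: 4204903039 ^ 1887012845 = 2329427346
Step 2: 2329427346 << 6 = 149083350144

149083350144


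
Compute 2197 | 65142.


0b100010010101 | 0b1111111001110110 = 0b1111111011110111 = 65271

65271


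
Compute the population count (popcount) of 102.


0b1100110 has 4 set bits

4


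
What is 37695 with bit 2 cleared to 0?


37695 & ~(1 << 2) = 37691

37691


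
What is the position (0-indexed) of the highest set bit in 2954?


0b101110001010. Highest set bit at position 11

11


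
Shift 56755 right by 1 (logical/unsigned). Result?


0b1101110110110011 >> 1 = 0b110111011011001 = 28377

28377


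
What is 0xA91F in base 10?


A91F hex = 43295 decimal

43295


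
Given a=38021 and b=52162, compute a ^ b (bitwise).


38021 ^ 52162 = 24391

24391


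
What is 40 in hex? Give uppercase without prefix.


40 = 28 hex

28


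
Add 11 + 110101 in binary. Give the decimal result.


11 + 110101 = 111000 = 56

56


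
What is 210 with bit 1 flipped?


210 ^ (1 << 1) = 210 ^ 2 = 208

208


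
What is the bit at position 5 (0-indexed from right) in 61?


0b111101, position 5 = 1

1


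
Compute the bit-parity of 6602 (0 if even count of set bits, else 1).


0b1100111001010 has 7 ones => parity 1

1


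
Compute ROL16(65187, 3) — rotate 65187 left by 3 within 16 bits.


Rotate 0b1111111010100011 left by 3 (16-bit) = 0b1111010100011111 = 62751

62751


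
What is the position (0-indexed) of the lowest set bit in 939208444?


0b110111111110110010111011111100. Lowest set bit at position 2

2


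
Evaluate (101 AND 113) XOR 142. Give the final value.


Step 1: 101 & 113 = 97
Step 2: 97 ^ 142 = 239

239


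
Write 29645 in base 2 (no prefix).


29645 = 111001111001101 in binary

111001111001101


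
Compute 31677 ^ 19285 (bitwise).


0b111101110111101 ^ 0b100101101010101 = 0b11000011101000 = 12520

12520


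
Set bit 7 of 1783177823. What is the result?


1783177823 | (1 << 7) = 1783177823 | 128 = 1783177951

1783177951


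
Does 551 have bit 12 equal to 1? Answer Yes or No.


0b1000100111, bit 12 = 0. No

No


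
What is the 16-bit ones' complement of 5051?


5051 ^ 65535 = 60484

60484


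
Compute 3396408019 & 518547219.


0b11001010011100010001001011010011 & 0b11110111010000110011100010011 = 0b1010011000000000001000010011 = 174064147

174064147


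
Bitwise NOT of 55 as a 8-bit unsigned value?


~0b110111 = 0b11001000 = 200 (8-bit unsigned)

200


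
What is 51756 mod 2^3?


51756 & 7 = 4

4


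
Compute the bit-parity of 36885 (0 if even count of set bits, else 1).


0b1001000000010101 has 5 ones => parity 1

1


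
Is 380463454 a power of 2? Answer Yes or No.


0b10110101011010110100101011110. Multiple bits set => No

No


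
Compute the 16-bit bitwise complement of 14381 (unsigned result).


~0b11100000101101 = 0b1100011111010010 = 51154 (16-bit unsigned)

51154


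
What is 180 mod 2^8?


180 & 255 = 180

180


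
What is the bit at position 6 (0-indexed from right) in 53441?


0b1101000011000001, position 6 = 1

1


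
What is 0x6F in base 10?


6F hex = 111 decimal

111


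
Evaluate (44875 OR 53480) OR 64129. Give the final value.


Step 1: 44875 | 53480 = 65515
Step 2: 65515 | 64129 = 65515

65515


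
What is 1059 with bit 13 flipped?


1059 ^ (1 << 13) = 1059 ^ 8192 = 9251

9251


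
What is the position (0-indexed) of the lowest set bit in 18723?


0b100100100100011. Lowest set bit at position 0

0


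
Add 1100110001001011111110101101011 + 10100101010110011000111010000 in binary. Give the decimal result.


1100110001001011111110101101011 + 10100101010110011000111010000 = 1111010110100010010111100111011 = 2060529467

2060529467


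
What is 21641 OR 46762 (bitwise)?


0b101010010001001 | 0b1011011010101010 = 0b1111011010101011 = 63147

63147


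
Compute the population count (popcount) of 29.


0b11101 has 4 set bits

4


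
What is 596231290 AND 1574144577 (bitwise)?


0b100011100010011100010001111010 & 0b1011101110100111000101001000001 = 0b1100000011000000001000000 = 25264192

25264192


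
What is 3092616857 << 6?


0b10111000010101011001011010011001 << 6 = 0b10111000010101011001011010011001000000 = 197927478848

197927478848


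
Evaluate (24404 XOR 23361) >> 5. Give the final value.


Step 1: 24404 ^ 23361 = 1045
Step 2: 1045 >> 5 = 32

32


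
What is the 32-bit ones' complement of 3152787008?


3152787008 ^ 4294967295 = 1142180287

1142180287


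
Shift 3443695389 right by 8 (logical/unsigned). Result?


0b11001101010000101001111100011101 >> 8 = 0b110011010100001010011111 = 13451935

13451935


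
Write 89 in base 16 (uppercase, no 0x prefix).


89 = 59 hex

59


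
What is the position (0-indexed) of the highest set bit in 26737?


0b110100001110001. Highest set bit at position 14

14


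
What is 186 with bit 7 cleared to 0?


186 & ~(1 << 7) = 58

58


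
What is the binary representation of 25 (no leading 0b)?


25 = 11001 in binary

11001


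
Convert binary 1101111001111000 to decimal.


1101111001111000 in decimal = 56952

56952


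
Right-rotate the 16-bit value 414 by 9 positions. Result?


Rotate 0b110011110 right by 9 (16-bit) = 0b1100111100000000 = 52992

52992


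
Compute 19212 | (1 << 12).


19212 | (1 << 12) = 19212 | 4096 = 23308

23308


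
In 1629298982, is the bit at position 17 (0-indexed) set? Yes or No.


0b1100001000111010010000100100110, bit 17 = 0. No

No


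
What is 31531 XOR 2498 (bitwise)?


0b111101100101011 ^ 0b100111000010 = 0b111001011101001 = 29417

29417


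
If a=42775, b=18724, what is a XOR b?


42775 ^ 18724 = 60979

60979


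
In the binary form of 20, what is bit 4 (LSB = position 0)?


0b10100, position 4 = 1

1


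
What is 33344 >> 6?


0b1000001001000000 >> 6 = 0b1000001001 = 521

521


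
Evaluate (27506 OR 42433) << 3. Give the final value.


Step 1: 27506 | 42433 = 61427
Step 2: 61427 << 3 = 491416

491416


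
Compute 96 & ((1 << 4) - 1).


96 & 15 = 0

0


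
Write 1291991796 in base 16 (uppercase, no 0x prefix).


1291991796 = 4D023AF4 hex

4D023AF4


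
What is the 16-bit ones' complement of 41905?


41905 ^ 65535 = 23630

23630


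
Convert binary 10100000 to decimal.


10100000 in decimal = 160

160


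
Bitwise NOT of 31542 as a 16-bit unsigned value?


~0b111101100110110 = 0b1000010011001001 = 33993 (16-bit unsigned)

33993


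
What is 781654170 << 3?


0b101110100101110001100010011010 << 3 = 0b101110100101110001100010011010000 = 6253233360

6253233360


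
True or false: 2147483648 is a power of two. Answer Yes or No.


0b10000000000000000000000000000000. Only one bit set => Yes

Yes


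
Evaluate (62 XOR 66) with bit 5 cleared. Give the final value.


Step 1: 62 ^ 66 = 124
Step 2: 124 & ~(1 << 5) = 92

92


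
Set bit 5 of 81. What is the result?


81 | (1 << 5) = 81 | 32 = 113

113


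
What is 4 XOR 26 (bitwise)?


0b100 ^ 0b11010 = 0b11110 = 30

30


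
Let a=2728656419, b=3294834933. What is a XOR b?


2728656419 ^ 3294834933 = 1723911894

1723911894


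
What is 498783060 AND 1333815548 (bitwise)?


0b11101101110101101001101010100 & 0b1001111100000000110100011111100 = 0b1101100000000100000001010100 = 226508884

226508884


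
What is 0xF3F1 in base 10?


F3F1 hex = 62449 decimal

62449


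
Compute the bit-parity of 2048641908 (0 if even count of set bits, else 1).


0b1111010000110111100101101110100 has 18 ones => parity 0

0


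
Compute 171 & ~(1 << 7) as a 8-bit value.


171 & ~(1 << 7) = 43

43


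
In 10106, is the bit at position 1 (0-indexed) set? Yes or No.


0b10011101111010, bit 1 = 1. Yes

Yes


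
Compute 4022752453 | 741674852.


0b11101111110001100101010011000101 | 0b101100001101010000111101100100 = 0b11101111111101110101111111100101 = 4025966565

4025966565


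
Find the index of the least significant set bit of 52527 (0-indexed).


0b1100110100101111. Lowest set bit at position 0

0


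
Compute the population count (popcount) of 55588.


0b1101100100100100 has 7 set bits

7


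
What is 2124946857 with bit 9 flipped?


2124946857 ^ (1 << 9) = 2124946857 ^ 512 = 2124947369

2124947369


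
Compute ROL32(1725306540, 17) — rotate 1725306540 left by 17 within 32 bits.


Rotate 0b1100110110101100001011010101100 left by 17 (32-bit) = 0b101101010110001100110110101100 = 760794540

760794540


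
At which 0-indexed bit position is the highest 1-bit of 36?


0b100100. Highest set bit at position 5

5


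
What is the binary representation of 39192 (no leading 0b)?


39192 = 1001100100011000 in binary

1001100100011000


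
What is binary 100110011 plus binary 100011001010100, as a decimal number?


100110011 + 100011001010100 = 100011110000111 = 18311

18311


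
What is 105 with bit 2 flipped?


105 ^ (1 << 2) = 105 ^ 4 = 109

109


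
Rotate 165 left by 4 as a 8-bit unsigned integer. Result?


Rotate 0b10100101 left by 4 (8-bit) = 0b1011010 = 90

90


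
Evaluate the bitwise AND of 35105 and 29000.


0b1000100100100001 & 0b111000101001000 = 0b100000000 = 256

256


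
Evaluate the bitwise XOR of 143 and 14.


0b10001111 ^ 0b1110 = 0b10000001 = 129

129


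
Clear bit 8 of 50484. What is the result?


50484 & ~(1 << 8) = 50228

50228


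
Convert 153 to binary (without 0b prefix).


153 = 10011001 in binary

10011001


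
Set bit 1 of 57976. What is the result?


57976 | (1 << 1) = 57976 | 2 = 57978

57978


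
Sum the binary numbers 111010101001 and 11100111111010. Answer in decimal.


111010101001 + 11100111111010 = 100100010100011 = 18595

18595


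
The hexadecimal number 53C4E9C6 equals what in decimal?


53C4E9C6 hex = 1405413830 decimal

1405413830


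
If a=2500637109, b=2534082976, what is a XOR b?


2500637109 ^ 2534082976 = 34060309

34060309


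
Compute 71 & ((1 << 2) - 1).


71 & 3 = 3

3


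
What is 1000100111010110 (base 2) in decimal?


1000100111010110 in decimal = 35286

35286


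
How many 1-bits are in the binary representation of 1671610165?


0b1100011101000101011111100110101 has 18 set bits

18


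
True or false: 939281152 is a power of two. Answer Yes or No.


0b110111111111000100101100000000. Multiple bits set => No

No


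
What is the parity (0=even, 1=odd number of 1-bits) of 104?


0b1101000 has 3 ones => parity 1

1


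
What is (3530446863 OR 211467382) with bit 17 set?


Step 1: 3530446863 | 211467382 = 3741252735
Step 2: 3741252735 | (1 << 17) = 3741252735 | 131072 = 3741252735

3741252735


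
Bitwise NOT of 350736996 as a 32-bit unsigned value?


~0b10100111001111101001001100100 = 0b11101011000110000010110110011011 = 3944230299 (32-bit unsigned)

3944230299


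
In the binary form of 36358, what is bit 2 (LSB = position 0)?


0b1000111000000110, position 2 = 1

1


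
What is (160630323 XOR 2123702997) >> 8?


Step 1: 160630323 ^ 2123702997 = 1996891366
Step 2: 1996891366 >> 8 = 7800356

7800356


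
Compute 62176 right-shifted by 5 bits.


0b1111001011100000 >> 5 = 0b11110010111 = 1943

1943


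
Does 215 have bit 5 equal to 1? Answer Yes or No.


0b11010111, bit 5 = 0. No

No


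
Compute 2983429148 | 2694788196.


0b10110001110100111000010000011100 | 0b10100000100111110011010001100100 = 0b10110001110111111011010001111100 = 2984227964

2984227964


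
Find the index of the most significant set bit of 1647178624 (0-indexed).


0b1100010001011011111001110000000. Highest set bit at position 30

30


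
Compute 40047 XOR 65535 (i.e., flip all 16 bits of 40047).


40047 ^ 65535 = 25488

25488


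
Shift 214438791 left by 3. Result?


0b1100110010000001001110000111 << 3 = 0b1100110010000001001110000111000 = 1715510328

1715510328


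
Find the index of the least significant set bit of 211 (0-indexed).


0b11010011. Lowest set bit at position 0

0


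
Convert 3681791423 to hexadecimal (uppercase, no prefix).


3681791423 = DB73ADBF hex

DB73ADBF


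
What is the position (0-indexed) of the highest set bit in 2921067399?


0b10101110000110111111001110000111. Highest set bit at position 31

31


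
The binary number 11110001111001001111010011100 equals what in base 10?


11110001111001001111010011100 in decimal = 507289244

507289244


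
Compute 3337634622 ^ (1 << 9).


3337634622 ^ (1 << 9) = 3337634622 ^ 512 = 3337634110

3337634110


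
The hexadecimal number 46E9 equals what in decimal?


46E9 hex = 18153 decimal

18153


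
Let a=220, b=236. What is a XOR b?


220 ^ 236 = 48

48


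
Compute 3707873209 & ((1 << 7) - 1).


3707873209 & 127 = 57

57


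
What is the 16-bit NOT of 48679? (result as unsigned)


~0b1011111000100111 = 0b100000111011000 = 16856 (16-bit unsigned)

16856


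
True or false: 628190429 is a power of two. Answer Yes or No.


0b100101011100010110110011011101. Multiple bits set => No

No


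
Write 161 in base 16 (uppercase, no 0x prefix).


161 = A1 hex

A1


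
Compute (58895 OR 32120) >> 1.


Step 1: 58895 | 32120 = 65407
Step 2: 65407 >> 1 = 32703

32703


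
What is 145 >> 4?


0b10010001 >> 4 = 0b1001 = 9

9


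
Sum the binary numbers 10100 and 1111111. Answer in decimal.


10100 + 1111111 = 10010011 = 147

147


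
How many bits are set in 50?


0b110010 has 3 set bits

3


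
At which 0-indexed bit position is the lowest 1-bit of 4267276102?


0b11111110010110010111011101000110. Lowest set bit at position 1

1


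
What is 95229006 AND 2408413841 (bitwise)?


0b101101011010001010001001110 & 0b10001111100011010111101010010001 = 0b101100011010001000000000000 = 93130752

93130752


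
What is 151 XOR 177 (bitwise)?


0b10010111 ^ 0b10110001 = 0b100110 = 38

38


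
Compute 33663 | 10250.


0b1000001101111111 | 0b10100000001010 = 0b1010101101111111 = 43903

43903


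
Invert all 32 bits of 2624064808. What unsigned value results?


2624064808 ^ 4294967295 = 1670902487

1670902487


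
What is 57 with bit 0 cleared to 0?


57 & ~(1 << 0) = 56

56


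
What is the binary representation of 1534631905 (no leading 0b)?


1534631905 = 1011011011110001001111111100001 in binary

1011011011110001001111111100001


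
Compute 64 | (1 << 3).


64 | (1 << 3) = 64 | 8 = 72

72


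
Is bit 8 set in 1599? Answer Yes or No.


0b11000111111, bit 8 = 0. No

No


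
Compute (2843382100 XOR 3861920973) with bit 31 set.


Step 1: 2843382100 ^ 3861920973 = 1330294169
Step 2: 1330294169 | (1 << 31) = 1330294169 | 2147483648 = 3477777817

3477777817


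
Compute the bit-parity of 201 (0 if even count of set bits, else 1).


0b11001001 has 4 ones => parity 0

0


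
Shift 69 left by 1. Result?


0b1000101 << 1 = 0b10001010 = 138

138


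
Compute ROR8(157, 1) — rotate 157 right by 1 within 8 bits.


Rotate 0b10011101 right by 1 (8-bit) = 0b11001110 = 206

206


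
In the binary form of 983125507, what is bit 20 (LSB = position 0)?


0b111010100110010100111000000011, position 20 = 1

1


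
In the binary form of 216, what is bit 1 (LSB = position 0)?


0b11011000, position 1 = 0

0


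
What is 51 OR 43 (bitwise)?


0b110011 | 0b101011 = 0b111011 = 59

59


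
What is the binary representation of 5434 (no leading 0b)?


5434 = 1010100111010 in binary

1010100111010


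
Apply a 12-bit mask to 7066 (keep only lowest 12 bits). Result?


7066 & 4095 = 2970

2970


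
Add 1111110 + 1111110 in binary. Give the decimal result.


1111110 + 1111110 = 11111100 = 252

252


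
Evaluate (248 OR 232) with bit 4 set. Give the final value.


Step 1: 248 | 232 = 248
Step 2: 248 | (1 << 4) = 248 | 16 = 248

248


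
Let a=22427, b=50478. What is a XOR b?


22427 ^ 50478 = 37557

37557


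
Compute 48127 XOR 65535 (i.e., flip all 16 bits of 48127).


48127 ^ 65535 = 17408

17408


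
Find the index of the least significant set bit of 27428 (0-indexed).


0b110101100100100. Lowest set bit at position 2

2


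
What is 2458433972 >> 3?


0b10010010100010001011100110110100 >> 3 = 0b10010010100010001011100110110 = 307304246

307304246


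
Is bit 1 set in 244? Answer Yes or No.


0b11110100, bit 1 = 0. No

No


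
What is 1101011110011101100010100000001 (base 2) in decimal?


1101011110011101100010100000001 in decimal = 1808712961

1808712961


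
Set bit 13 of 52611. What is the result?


52611 | (1 << 13) = 52611 | 8192 = 60803

60803


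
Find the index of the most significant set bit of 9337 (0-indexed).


0b10010001111001. Highest set bit at position 13

13


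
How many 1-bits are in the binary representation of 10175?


0b10011110111111 has 11 set bits

11


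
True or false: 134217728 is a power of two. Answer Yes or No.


0b1000000000000000000000000000. Only one bit set => Yes

Yes


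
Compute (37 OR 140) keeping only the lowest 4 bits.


Step 1: 37 | 140 = 173
Step 2: 173 & 15 = 13

13


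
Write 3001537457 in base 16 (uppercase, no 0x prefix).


3001537457 = B2E7D3B1 hex

B2E7D3B1


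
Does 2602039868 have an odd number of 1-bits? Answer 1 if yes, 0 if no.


0b10011011000101111111101000111100 has 19 ones => parity 1

1


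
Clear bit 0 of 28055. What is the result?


28055 & ~(1 << 0) = 28054

28054


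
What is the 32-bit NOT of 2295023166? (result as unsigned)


~0b10001000110010110100011000111110 = 0b1110111001101001011100111000001 = 1999944129 (32-bit unsigned)

1999944129


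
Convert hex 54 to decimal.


54 hex = 84 decimal

84


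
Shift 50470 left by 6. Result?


0b1100010100100110 << 6 = 0b1100010100100110000000 = 3230080

3230080


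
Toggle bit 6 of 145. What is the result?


145 ^ (1 << 6) = 145 ^ 64 = 209

209


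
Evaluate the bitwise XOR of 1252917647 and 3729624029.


0b1001010101011100000000110001111 ^ 0b11011110010011011000101111011101 = 0b10010100111000111000101001010010 = 2497940050

2497940050


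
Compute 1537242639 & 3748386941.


0b1011011101000000111011000001111 & 0b11011111011010111101100001111101 = 0b1011011001000000101000000001101 = 1528844301

1528844301


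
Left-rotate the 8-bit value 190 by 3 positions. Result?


Rotate 0b10111110 left by 3 (8-bit) = 0b11110101 = 245

245


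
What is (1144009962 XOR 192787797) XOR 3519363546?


Step 1: 1144009962 ^ 192787797 = 1330479551
Step 2: 1330479551 ^ 3519363546 = 2659760229

2659760229


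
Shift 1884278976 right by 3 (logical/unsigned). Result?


0b1110000010011111101000011000000 >> 3 = 0b1110000010011111101000011000 = 235534872

235534872


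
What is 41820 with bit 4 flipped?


41820 ^ (1 << 4) = 41820 ^ 16 = 41804

41804


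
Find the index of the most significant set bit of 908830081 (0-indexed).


0b110110001010111010010110000001. Highest set bit at position 29

29


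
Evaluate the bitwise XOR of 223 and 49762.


0b11011111 ^ 0b1100001001100010 = 0b1100001010111101 = 49853

49853


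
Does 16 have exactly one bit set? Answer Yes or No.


0b10000. Only one bit set => Yes

Yes


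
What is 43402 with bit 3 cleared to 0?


43402 & ~(1 << 3) = 43394

43394


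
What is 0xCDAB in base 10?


CDAB hex = 52651 decimal

52651


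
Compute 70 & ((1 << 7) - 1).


70 & 127 = 70

70


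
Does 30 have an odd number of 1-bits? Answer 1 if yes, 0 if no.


0b11110 has 4 ones => parity 0

0


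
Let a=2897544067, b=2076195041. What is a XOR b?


2897544067 ^ 2076195041 = 3614784354

3614784354


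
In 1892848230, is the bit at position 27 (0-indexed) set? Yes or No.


0b1110000110100101001001001100110, bit 27 = 0. No

No


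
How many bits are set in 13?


0b1101 has 3 set bits

3


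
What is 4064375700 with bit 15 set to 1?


4064375700 | (1 << 15) = 4064375700 | 32768 = 4064408468

4064408468


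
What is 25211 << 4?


0b110001001111011 << 4 = 0b1100010011110110000 = 403376

403376


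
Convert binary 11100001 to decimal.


11100001 in decimal = 225

225


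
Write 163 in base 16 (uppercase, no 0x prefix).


163 = A3 hex

A3


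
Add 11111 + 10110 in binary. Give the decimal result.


11111 + 10110 = 110101 = 53

53


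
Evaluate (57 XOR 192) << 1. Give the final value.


Step 1: 57 ^ 192 = 249
Step 2: 249 << 1 = 498

498


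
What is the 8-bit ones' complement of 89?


89 ^ 255 = 166

166


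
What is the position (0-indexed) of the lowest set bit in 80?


0b1010000. Lowest set bit at position 4

4


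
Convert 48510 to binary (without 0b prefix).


48510 = 1011110101111110 in binary

1011110101111110


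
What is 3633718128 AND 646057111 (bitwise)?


0b11011000100101100010001101110000 & 0b100110100000100000110010010111 = 0b100000100000000000010000 = 8519696

8519696


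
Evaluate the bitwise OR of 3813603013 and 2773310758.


0b11100011010011101111011011000101 | 0b10100101010011010101110100100110 = 0b11100111010011111111111111100111 = 3880779751

3880779751


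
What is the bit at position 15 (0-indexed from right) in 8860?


0b10001010011100, position 15 = 0

0


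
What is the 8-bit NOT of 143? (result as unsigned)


~0b10001111 = 0b1110000 = 112 (8-bit unsigned)

112


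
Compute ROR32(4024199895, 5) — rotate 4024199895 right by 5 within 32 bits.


Rotate 0b11101111110111000110101011010111 right by 5 (32-bit) = 0b10111111011111101110001101010110 = 3212763990

3212763990


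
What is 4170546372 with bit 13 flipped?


4170546372 ^ (1 << 13) = 4170546372 ^ 8192 = 4170538180

4170538180


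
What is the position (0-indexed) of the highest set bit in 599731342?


0b100011101111110010110010001110. Highest set bit at position 29

29


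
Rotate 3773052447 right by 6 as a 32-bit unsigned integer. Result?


Rotate 0b11100000111001000011011000011111 right by 6 (32-bit) = 0b1111111100000111001000011011000 = 2139328728

2139328728


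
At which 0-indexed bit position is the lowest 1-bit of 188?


0b10111100. Lowest set bit at position 2

2


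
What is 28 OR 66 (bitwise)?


0b11100 | 0b1000010 = 0b1011110 = 94

94


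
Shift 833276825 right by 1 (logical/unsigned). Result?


0b110001101010101100101110011001 >> 1 = 0b11000110101010110010111001100 = 416638412

416638412


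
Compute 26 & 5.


0b11010 & 0b101 = 0b0 = 0

0


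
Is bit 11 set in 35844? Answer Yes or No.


0b1000110000000100, bit 11 = 1. Yes

Yes


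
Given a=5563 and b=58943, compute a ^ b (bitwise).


5563 ^ 58943 = 62340

62340


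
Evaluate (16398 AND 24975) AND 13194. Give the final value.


Step 1: 16398 & 24975 = 16398
Step 2: 16398 & 13194 = 10

10


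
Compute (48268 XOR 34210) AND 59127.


Step 1: 48268 ^ 34210 = 14638
Step 2: 14638 & 59127 = 8230

8230


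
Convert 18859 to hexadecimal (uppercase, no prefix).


18859 = 49AB hex

49AB


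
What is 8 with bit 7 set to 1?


8 | (1 << 7) = 8 | 128 = 136

136


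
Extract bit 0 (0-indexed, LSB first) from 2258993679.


0b10000110101001011000001000001111, position 0 = 1

1


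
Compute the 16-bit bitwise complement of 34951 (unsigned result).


~0b1000100010000111 = 0b111011101111000 = 30584 (16-bit unsigned)

30584


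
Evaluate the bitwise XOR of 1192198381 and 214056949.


0b1000111000011111000000011101101 ^ 0b1100110000100011111111110101 = 0b1001011110011011011111100011000 = 1271775000

1271775000


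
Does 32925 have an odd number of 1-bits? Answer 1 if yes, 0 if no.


0b1000000010011101 has 6 ones => parity 0

0


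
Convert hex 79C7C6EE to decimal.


79C7C6EE hex = 2043135726 decimal

2043135726


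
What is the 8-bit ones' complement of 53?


53 ^ 255 = 202

202


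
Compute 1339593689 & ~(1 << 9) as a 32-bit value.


1339593689 & ~(1 << 9) = 1339593177

1339593177


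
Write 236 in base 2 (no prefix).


236 = 11101100 in binary

11101100


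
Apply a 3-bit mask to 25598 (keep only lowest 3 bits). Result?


25598 & 7 = 6

6


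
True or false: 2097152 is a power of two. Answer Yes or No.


0b1000000000000000000000. Only one bit set => Yes

Yes


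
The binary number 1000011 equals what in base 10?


1000011 in decimal = 67

67


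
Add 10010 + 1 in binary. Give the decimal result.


10010 + 1 = 10011 = 19

19


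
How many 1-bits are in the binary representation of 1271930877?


0b1001011110100000001111111111101 has 19 set bits

19


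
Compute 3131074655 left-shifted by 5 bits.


0b10111010101000000110100001011111 << 5 = 0b1011101010100000011010000101111100000 = 100194388960

100194388960


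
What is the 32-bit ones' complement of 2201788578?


2201788578 ^ 4294967295 = 2093178717

2093178717


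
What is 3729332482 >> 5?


0b11011110010010010001100100000010 >> 5 = 0b110111100100100100011001000 = 116541640

116541640


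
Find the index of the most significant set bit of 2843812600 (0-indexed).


0b10101001100000010010001011111000. Highest set bit at position 31

31


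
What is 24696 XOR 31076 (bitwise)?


0b110000001111000 ^ 0b111100101100100 = 0b1100100011100 = 6428

6428


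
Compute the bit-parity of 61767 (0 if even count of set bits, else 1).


0b1111000101000111 has 9 ones => parity 1

1


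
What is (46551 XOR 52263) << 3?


Step 1: 46551 ^ 52263 = 31216
Step 2: 31216 << 3 = 249728

249728


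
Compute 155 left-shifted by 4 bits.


0b10011011 << 4 = 0b100110110000 = 2480

2480


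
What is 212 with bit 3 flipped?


212 ^ (1 << 3) = 212 ^ 8 = 220

220


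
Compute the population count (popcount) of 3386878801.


0b11001001110111111010101101010001 has 19 set bits

19


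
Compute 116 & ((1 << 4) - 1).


116 & 15 = 4

4


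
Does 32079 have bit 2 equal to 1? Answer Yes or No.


0b111110101001111, bit 2 = 1. Yes

Yes


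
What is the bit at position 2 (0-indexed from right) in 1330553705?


0b1001111010011101010001101101001, position 2 = 0

0


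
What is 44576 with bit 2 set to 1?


44576 | (1 << 2) = 44576 | 4 = 44580

44580


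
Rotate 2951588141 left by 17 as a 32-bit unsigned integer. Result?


Rotate 0b10101111111011011010100100101101 left by 17 (32-bit) = 0b1010010010110110101111111011011 = 1381720027

1381720027


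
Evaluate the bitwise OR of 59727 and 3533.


0b1110100101001111 | 0b110111001101 = 0b1110110111001111 = 60879

60879


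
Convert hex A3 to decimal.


A3 hex = 163 decimal

163


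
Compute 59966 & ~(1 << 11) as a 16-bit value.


59966 & ~(1 << 11) = 57918

57918


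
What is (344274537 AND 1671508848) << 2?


Step 1: 344274537 & 1671508848 = 8467040
Step 2: 8467040 << 2 = 33868160

33868160


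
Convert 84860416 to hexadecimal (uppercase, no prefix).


84860416 = 50EDE00 hex

50EDE00


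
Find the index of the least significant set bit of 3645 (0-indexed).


0b111000111101. Lowest set bit at position 0

0


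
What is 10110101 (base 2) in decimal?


10110101 in decimal = 181

181


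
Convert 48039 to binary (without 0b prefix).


48039 = 1011101110100111 in binary

1011101110100111


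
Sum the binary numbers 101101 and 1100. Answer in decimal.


101101 + 1100 = 111001 = 57

57


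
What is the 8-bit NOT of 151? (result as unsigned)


~0b10010111 = 0b1101000 = 104 (8-bit unsigned)

104


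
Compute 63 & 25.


0b111111 & 0b11001 = 0b11001 = 25

25


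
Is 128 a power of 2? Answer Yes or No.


0b10000000. Only one bit set => Yes

Yes


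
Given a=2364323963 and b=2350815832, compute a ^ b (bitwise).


2364323963 ^ 2350815832 = 15868451

15868451


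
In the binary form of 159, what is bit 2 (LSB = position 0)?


0b10011111, position 2 = 1

1


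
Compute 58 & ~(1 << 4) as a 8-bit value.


58 & ~(1 << 4) = 42

42


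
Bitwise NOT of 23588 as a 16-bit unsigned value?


~0b101110000100100 = 0b1010001111011011 = 41947 (16-bit unsigned)

41947


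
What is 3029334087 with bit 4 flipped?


3029334087 ^ (1 << 4) = 3029334087 ^ 16 = 3029334103

3029334103


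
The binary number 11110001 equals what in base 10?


11110001 in decimal = 241

241


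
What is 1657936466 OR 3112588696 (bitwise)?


0b1100010110100100001101001010010 | 0b10111001100001100101010110011000 = 0b11111011110101100101111111011010 = 4225130458

4225130458


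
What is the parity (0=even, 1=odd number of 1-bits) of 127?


0b1111111 has 7 ones => parity 1

1


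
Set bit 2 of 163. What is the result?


163 | (1 << 2) = 163 | 4 = 167

167


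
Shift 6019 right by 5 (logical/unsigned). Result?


0b1011110000011 >> 5 = 0b10111100 = 188

188


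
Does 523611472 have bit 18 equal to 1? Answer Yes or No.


0b11111001101011010110101010000, bit 18 = 1. Yes

Yes


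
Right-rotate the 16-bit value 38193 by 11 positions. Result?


Rotate 0b1001010100110001 right by 11 (16-bit) = 0b1010011000110010 = 42546

42546


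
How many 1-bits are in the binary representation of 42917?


0b1010011110100101 has 9 set bits

9


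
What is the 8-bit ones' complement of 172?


172 ^ 255 = 83

83


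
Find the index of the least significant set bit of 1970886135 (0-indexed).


0b1110101011110010101010111110111. Lowest set bit at position 0

0


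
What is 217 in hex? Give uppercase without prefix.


217 = D9 hex

D9


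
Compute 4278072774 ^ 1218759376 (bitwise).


0b11111110111111100011010111000110 ^ 0b1001000101001001100101011010000 = 0b10110110010110101111111100010110 = 3059416854

3059416854


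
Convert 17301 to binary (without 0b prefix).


17301 = 100001110010101 in binary

100001110010101


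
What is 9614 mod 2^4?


9614 & 15 = 14

14


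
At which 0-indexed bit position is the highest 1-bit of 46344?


0b1011010100001000. Highest set bit at position 15

15


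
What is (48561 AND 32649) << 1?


Step 1: 48561 & 32649 = 15745
Step 2: 15745 << 1 = 31490

31490


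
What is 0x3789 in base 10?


3789 hex = 14217 decimal

14217


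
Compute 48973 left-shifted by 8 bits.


0b1011111101001101 << 8 = 0b101111110100110100000000 = 12537088

12537088


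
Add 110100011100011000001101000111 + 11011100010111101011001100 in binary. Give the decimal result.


110100011100011000001101000111 + 11011100010111101011001100 = 110111111000101111111000010011 = 937623059

937623059


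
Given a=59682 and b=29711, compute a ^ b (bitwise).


59682 ^ 29711 = 40237

40237


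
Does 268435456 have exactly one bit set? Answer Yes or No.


0b10000000000000000000000000000. Only one bit set => Yes

Yes


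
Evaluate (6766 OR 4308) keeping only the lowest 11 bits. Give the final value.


Step 1: 6766 | 4308 = 6910
Step 2: 6910 & 2047 = 766

766


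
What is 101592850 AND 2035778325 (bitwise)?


0b110000011100010111100010010 & 0b1111001010101111000001100010101 = 0b1100000001100010000 = 394000

394000


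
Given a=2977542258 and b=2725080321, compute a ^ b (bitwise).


2977542258 ^ 2725080321 = 320134515

320134515


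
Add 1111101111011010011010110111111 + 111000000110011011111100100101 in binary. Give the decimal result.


1111101111011010011010110111111 + 111000000110011011111100100101 = 10110110000001101111010011100100 = 3053909220

3053909220


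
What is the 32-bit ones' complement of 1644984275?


1644984275 ^ 4294967295 = 2649983020

2649983020


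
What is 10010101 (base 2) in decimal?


10010101 in decimal = 149

149


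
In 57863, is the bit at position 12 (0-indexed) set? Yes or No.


0b1110001000000111, bit 12 = 0. No

No


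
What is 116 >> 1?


0b1110100 >> 1 = 0b111010 = 58

58


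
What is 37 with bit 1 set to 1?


37 | (1 << 1) = 37 | 2 = 39

39


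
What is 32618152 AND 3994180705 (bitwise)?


0b1111100011011011010101000 & 0b11101110000100100101110001100001 = 0b100000001010000100000 = 1053728

1053728


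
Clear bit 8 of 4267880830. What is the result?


4267880830 & ~(1 << 8) = 4267880574

4267880574


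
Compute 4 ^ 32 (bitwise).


0b100 ^ 0b100000 = 0b100100 = 36

36


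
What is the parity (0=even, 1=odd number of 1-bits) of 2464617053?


0b10010010111001110001001001011101 has 16 ones => parity 0

0


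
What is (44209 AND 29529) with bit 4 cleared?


Step 1: 44209 & 29529 = 8209
Step 2: 8209 & ~(1 << 4) = 8193

8193


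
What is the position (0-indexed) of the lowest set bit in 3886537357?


0b11100111101001111101101010001101. Lowest set bit at position 0

0


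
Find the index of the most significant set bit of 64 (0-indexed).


0b1000000. Highest set bit at position 6

6


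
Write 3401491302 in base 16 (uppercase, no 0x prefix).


3401491302 = CABEA366 hex

CABEA366


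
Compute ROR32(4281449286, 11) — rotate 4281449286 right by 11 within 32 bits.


Rotate 0b11111111001100011011101101000110 right by 11 (32-bit) = 0b1101000110111111110011000110111 = 1759503927

1759503927


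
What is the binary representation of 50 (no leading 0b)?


50 = 110010 in binary

110010


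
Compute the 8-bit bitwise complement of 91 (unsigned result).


~0b1011011 = 0b10100100 = 164 (8-bit unsigned)

164


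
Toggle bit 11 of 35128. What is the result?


35128 ^ (1 << 11) = 35128 ^ 2048 = 33080

33080


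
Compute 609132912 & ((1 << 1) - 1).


609132912 & 1 = 0

0


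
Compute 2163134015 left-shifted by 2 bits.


0b10000000111011101100111000111111 << 2 = 0b1000000011101110110011100011111100 = 8652536060

8652536060


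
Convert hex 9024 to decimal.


9024 hex = 36900 decimal

36900


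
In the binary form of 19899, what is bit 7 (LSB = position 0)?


0b100110110111011, position 7 = 1

1


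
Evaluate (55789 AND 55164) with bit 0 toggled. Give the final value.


Step 1: 55789 & 55164 = 53612
Step 2: 53612 ^ (1 << 0) = 53612 ^ 1 = 53613

53613


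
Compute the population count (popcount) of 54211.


0b1101001111000011 has 9 set bits

9


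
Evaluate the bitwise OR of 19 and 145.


0b10011 | 0b10010001 = 0b10010011 = 147

147


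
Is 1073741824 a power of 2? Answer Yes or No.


0b1000000000000000000000000000000. Only one bit set => Yes

Yes


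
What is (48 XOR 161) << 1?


Step 1: 48 ^ 161 = 145
Step 2: 145 << 1 = 290

290


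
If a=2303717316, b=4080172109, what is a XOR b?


2303717316 ^ 4080172109 = 2055050121

2055050121


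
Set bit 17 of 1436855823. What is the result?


1436855823 | (1 << 17) = 1436855823 | 131072 = 1436986895

1436986895


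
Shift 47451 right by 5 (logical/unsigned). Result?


0b1011100101011011 >> 5 = 0b10111001010 = 1482

1482


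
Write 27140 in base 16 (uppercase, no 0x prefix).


27140 = 6A04 hex

6A04


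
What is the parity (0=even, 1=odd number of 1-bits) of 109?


0b1101101 has 5 ones => parity 1

1


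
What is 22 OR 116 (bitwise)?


0b10110 | 0b1110100 = 0b1110110 = 118

118


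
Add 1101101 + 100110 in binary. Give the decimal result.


1101101 + 100110 = 10010011 = 147

147


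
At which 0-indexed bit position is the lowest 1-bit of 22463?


0b101011110111111. Lowest set bit at position 0

0


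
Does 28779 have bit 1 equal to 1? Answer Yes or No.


0b111000001101011, bit 1 = 1. Yes

Yes


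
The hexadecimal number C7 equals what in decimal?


C7 hex = 199 decimal

199
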